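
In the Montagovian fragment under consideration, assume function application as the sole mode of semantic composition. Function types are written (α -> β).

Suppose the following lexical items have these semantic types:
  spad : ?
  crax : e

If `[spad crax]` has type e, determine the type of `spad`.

(e -> e)

[spad crax] is required to be e. crax : e cannot yield e as functor, so spad : (e -> e).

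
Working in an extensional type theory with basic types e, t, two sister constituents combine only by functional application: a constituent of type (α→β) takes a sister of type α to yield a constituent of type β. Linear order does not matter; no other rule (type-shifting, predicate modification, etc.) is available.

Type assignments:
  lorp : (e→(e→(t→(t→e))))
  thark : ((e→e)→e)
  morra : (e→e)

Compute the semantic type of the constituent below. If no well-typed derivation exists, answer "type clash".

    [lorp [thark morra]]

[thark morra]: thark is ((e→e)→e), morra is (e→e); result e.
[lorp [thark morra]]: lorp is (e→(e→(t→(t→e)))), [thark morra] is e; result (e→(t→(t→e))).

(e→(t→(t→e)))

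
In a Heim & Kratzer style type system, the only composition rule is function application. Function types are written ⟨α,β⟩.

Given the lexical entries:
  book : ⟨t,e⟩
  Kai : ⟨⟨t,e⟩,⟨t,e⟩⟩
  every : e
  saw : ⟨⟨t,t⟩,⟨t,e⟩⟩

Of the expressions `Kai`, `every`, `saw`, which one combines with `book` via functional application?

Kai — combines: Kai : ⟨⟨t,e⟩,⟨t,e⟩⟩ takes book : ⟨t,e⟩ as argument, giving ⟨t,e⟩.
every : e — book needs t; every needs nothing (atomic); neither fits.
saw : ⟨⟨t,t⟩,⟨t,e⟩⟩ — book needs t; saw needs ⟨t,t⟩; neither fits.

Kai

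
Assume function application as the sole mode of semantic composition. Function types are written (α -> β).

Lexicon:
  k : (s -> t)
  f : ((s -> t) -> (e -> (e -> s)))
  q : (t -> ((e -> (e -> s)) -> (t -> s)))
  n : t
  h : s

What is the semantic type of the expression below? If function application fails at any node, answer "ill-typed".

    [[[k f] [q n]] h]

ill-typed

At [k f], f : ((s -> t) -> (e -> (e -> s))) takes k : (s -> t), giving (e -> (e -> s)).
At [q n], q : (t -> ((e -> (e -> s)) -> (t -> s))) takes n : t, giving ((e -> (e -> s)) -> (t -> s)).
At [[k f] [q n]], [q n] : ((e -> (e -> s)) -> (t -> s)) takes [k f] : (e -> (e -> s)), giving (t -> s).
[[[k f] [q n]] h]: (t -> s) with s — neither is a function whose domain matches the other; composition fails here.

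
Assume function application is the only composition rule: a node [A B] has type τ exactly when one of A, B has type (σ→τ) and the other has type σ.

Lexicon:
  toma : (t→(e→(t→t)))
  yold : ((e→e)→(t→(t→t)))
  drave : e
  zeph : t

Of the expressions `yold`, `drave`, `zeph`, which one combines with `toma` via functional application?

zeph

yold : ((e→e)→(t→(t→t))) — toma needs t; yold needs (e→e); neither fits.
drave : e — toma needs t; drave needs nothing (atomic); neither fits.
zeph — combines: toma : (t→(e→(t→t))) takes zeph : t as argument, giving (e→(t→t)).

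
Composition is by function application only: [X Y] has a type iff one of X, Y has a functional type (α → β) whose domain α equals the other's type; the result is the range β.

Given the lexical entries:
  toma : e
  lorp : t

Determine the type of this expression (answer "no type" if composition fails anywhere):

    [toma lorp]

[toma lorp]: e and t cannot combine by function application — type clash.

no type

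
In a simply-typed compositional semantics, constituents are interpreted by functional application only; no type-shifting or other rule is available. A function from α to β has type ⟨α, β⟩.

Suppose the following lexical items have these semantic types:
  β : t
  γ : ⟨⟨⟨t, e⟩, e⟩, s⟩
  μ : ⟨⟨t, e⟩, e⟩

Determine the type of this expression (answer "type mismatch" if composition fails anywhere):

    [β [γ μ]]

At [γ μ], γ : ⟨⟨⟨t, e⟩, e⟩, s⟩ takes μ : ⟨⟨t, e⟩, e⟩, giving s.
At [β [γ μ]]: neither t nor s can take the other as argument; the node is ill-typed.

type mismatch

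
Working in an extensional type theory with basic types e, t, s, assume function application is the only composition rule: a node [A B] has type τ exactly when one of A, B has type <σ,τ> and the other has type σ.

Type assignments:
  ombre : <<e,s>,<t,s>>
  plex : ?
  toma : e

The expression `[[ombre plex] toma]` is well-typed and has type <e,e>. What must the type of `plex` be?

<<<e,s>,<t,s>>,<e,<e,e>>>

For [[ombre plex] toma] to have type <e,e> with toma of type e, [ombre plex] must be the function: [ombre plex] : <e,<e,e>>.
For [ombre plex] to have type <e,<e,e>> with ombre of type <<e,s>,<t,s>>, plex must be the function: plex : <<<e,s>,<t,s>>,<e,<e,e>>>.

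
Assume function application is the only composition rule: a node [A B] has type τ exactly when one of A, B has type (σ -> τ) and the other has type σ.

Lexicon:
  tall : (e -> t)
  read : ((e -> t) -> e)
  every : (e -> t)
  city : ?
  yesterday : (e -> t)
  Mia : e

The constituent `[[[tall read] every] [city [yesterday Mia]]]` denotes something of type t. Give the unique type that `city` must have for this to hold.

At [[[tall read] every] [city [yesterday Mia]]] (required: t): [[tall read] every] is t, which is not a function with range t; hence [city [yesterday Mia]] is the functor — type (t -> t).
At [city [yesterday Mia]] (required: (t -> t)): [yesterday Mia] is t, which is not a function with range (t -> t); hence city is the functor — type (t -> (t -> t)).

(t -> (t -> t))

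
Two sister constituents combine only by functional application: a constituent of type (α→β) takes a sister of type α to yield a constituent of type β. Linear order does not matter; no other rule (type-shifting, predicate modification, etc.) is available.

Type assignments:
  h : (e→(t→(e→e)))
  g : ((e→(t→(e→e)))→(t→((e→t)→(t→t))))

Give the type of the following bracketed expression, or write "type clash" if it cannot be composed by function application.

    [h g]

[h g]: functor g : ((e→(t→(e→e)))→(t→((e→t)→(t→t)))), argument h : (e→(t→(e→e))); result (t→((e→t)→(t→t))).

(t→((e→t)→(t→t)))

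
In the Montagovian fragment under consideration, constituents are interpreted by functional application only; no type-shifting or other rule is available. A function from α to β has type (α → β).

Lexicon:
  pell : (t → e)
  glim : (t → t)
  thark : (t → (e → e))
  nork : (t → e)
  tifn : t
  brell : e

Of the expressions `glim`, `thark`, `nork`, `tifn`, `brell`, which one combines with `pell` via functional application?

glim : (t → t) — does not combine with pell.
thark : (t → (e → e)) — does not combine with pell.
nork : (t → e) — does not combine with pell.
tifn — combines: pell : (t → e) takes tifn : t as argument, giving e.
brell : e — does not combine with pell.

tifn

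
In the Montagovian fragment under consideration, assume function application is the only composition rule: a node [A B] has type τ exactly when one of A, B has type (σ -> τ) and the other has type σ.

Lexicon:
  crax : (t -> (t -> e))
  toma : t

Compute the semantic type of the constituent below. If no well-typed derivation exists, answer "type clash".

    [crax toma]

[crax toma] — crax of type (t -> (t -> e)) combines with toma of type t: type (t -> e).

(t -> e)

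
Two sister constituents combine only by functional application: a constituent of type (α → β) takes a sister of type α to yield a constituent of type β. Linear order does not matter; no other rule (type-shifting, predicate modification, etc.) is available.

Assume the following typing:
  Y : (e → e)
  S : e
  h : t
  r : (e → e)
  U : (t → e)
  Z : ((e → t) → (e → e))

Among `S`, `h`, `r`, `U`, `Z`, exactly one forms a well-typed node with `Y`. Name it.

S — combines: Y : (e → e) takes S : e as argument, giving e.
h : t — no; Y wants e, and h wants nothing (atomic).
r : (e → e) — no; Y wants e, and r wants e.
U : (t → e) — no; Y wants e, and U wants t.
Z : ((e → t) → (e → e)) — no; Y wants e, and Z wants (e → t).

S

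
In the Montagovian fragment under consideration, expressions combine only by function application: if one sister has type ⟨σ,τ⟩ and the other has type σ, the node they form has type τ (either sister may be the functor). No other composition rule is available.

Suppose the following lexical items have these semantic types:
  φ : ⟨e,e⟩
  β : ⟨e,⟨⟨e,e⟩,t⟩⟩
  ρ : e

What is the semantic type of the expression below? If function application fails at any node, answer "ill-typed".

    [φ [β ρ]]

At [β ρ], β : ⟨e,⟨⟨e,e⟩,t⟩⟩ takes ρ : e, giving ⟨⟨e,e⟩,t⟩.
At [φ [β ρ]], [β ρ] : ⟨⟨e,e⟩,t⟩ takes φ : ⟨e,e⟩, giving t.

t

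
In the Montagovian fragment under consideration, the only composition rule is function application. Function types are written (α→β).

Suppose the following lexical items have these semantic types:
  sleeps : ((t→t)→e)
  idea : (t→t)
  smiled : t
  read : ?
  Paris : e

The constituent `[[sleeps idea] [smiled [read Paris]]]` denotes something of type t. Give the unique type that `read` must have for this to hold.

(e→(t→(e→t)))

For [[sleeps idea] [smiled [read Paris]]] to have type t with [sleeps idea] of type e, [smiled [read Paris]] must be the function: [smiled [read Paris]] : (e→t).
For [smiled [read Paris]] to have type (e→t) with smiled of type t, [read Paris] must be the function: [read Paris] : (t→(e→t)).
For [read Paris] to have type (t→(e→t)) with Paris of type e, read must be the function: read : (e→(t→(e→t))).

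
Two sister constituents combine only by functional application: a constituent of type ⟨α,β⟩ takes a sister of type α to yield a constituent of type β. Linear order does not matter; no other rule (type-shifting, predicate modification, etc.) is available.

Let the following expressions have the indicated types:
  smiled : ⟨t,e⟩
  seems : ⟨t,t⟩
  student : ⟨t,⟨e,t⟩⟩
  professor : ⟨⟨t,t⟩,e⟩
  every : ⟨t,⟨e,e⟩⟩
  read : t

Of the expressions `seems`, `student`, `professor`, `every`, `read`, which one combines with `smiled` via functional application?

seems : ⟨t,t⟩ — no; smiled wants t, and seems wants t.
student : ⟨t,⟨e,t⟩⟩ — no; smiled wants t, and student wants t.
professor : ⟨⟨t,t⟩,e⟩ — no; smiled wants t, and professor wants ⟨t,t⟩.
every : ⟨t,⟨e,e⟩⟩ — no; smiled wants t, and every wants t.
read — combines: smiled : ⟨t,e⟩ takes read : t as argument, giving e.

read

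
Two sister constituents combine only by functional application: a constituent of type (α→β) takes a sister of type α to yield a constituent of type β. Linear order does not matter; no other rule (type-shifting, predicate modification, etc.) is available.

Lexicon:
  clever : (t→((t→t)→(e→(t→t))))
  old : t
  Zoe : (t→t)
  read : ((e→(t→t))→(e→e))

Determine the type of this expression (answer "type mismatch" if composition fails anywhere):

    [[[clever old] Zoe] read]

At [clever old], clever : (t→((t→t)→(e→(t→t)))) takes old : t, giving ((t→t)→(e→(t→t))).
At [[clever old] Zoe], [clever old] : ((t→t)→(e→(t→t))) takes Zoe : (t→t), giving (e→(t→t)).
At [[[clever old] Zoe] read], read : ((e→(t→t))→(e→e)) takes [[clever old] Zoe] : (e→(t→t)), giving (e→e).

(e→e)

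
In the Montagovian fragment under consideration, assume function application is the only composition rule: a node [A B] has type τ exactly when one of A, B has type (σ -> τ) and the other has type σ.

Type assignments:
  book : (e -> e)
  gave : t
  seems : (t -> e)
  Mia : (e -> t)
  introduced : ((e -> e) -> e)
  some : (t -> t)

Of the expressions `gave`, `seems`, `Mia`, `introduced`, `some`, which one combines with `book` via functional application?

introduced

gave : t — no; book wants e, and gave wants nothing (atomic).
seems : (t -> e) — no; book wants e, and seems wants t.
Mia : (e -> t) — no; book wants e, and Mia wants e.
introduced — combines: introduced : ((e -> e) -> e) takes book : (e -> e) as argument, giving e.
some : (t -> t) — no; book wants e, and some wants t.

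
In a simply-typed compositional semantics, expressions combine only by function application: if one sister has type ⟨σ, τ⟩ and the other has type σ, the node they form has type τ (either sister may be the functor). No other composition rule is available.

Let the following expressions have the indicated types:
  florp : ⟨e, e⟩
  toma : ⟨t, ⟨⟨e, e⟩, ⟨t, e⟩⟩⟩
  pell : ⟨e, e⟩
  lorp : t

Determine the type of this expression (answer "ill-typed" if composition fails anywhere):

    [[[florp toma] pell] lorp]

ill-typed

[florp toma]: ⟨e, e⟩ with ⟨t, ⟨⟨e, e⟩, ⟨t, e⟩⟩⟩ — neither is a function whose domain matches the other; composition fails here.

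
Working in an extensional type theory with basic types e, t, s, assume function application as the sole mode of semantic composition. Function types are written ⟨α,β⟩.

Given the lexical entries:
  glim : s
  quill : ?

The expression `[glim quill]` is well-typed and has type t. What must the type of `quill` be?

⟨s,t⟩

[glim quill] is required to be t. glim : s cannot yield t as functor, so quill : ⟨s,t⟩.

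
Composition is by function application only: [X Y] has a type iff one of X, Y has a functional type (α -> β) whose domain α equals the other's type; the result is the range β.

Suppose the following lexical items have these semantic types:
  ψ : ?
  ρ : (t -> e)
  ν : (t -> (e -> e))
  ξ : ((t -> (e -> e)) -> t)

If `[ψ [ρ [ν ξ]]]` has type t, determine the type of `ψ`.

(e -> t)

For [ψ [ρ [ν ξ]]] to have type t with [ρ [ν ξ]] of type e, ψ must be the function: ψ : (e -> t).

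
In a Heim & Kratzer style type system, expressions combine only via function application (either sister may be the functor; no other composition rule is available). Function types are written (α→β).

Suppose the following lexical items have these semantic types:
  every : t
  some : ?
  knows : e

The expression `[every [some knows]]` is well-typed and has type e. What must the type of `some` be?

For [every [some knows]] to have type e with every of type t, [some knows] must be the function: [some knows] : (t→e).
For [some knows] to have type (t→e) with knows of type e, some must be the function: some : (e→(t→e)).

(e→(t→e))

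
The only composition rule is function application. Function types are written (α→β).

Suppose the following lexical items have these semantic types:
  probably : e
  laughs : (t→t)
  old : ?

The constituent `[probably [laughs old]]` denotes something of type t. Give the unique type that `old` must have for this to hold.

For [probably [laughs old]] to have type t with probably of type e, [laughs old] must be the function: [laughs old] : (e→t).
For [laughs old] to have type (e→t) with laughs of type (t→t), old must be the function: old : ((t→t)→(e→t)).

((t→t)→(e→t))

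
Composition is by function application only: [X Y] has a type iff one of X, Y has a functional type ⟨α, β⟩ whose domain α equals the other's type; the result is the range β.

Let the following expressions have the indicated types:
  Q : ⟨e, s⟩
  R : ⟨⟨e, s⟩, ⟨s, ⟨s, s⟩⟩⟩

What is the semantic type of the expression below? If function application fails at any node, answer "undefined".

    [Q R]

⟨s, ⟨s, s⟩⟩

[Q R] — R of type ⟨⟨e, s⟩, ⟨s, ⟨s, s⟩⟩⟩ combines with Q of type ⟨e, s⟩: type ⟨s, ⟨s, s⟩⟩.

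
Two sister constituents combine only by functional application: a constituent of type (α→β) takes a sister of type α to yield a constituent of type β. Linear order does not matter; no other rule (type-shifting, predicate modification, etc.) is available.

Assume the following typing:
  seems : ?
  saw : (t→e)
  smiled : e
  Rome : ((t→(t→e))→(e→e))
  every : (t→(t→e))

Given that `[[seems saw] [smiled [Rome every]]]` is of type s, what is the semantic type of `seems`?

((t→e)→(e→s))

[[seems saw] [smiled [Rome every]]] must have type s. The sister [smiled [Rome every]] has type e; that is not a function onto s, so [seems saw] must be the functor, of type (e→s).
[seems saw] must have type (e→s). The sister saw has type (t→e); that is not a function onto (e→s), so seems must be the functor, of type ((t→e)→(e→s)).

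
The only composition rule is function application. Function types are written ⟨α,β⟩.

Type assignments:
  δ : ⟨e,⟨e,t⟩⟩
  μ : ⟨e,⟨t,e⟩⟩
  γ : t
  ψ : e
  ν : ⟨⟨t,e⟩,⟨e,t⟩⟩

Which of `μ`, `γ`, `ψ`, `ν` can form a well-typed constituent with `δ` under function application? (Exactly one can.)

ψ

μ : ⟨e,⟨t,e⟩⟩ — neither side's domain matches the other.
γ : t — neither side's domain matches the other.
ψ — combines: δ : ⟨e,⟨e,t⟩⟩ takes ψ : e as argument, giving ⟨e,t⟩.
ν : ⟨⟨t,e⟩,⟨e,t⟩⟩ — neither side's domain matches the other.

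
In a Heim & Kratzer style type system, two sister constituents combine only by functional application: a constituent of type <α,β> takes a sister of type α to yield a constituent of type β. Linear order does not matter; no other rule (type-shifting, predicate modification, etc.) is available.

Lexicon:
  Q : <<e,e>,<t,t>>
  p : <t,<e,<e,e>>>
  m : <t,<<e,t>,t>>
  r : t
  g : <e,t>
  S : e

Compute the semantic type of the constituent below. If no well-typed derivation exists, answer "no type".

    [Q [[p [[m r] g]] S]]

<t,t>

[m r]: m is <t,<<e,t>,t>>, r is t; result <<e,t>,t>.
[[m r] g]: [m r] is <<e,t>,t>, g is <e,t>; result t.
[p [[m r] g]]: p is <t,<e,<e,e>>>, [[m r] g] is t; result <e,<e,e>>.
[[p [[m r] g]] S]: [p [[m r] g]] is <e,<e,e>>, S is e; result <e,e>.
[Q [[p [[m r] g]] S]]: Q is <<e,e>,<t,t>>, [[p [[m r] g]] S] is <e,e>; result <t,t>.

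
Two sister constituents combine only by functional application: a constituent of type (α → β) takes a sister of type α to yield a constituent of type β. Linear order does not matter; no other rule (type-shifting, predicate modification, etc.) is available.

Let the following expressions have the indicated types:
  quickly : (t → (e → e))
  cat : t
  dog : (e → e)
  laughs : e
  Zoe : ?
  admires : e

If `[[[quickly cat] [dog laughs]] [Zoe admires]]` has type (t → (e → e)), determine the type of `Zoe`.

(e → (e → (t → (e → e))))

At [[[quickly cat] [dog laughs]] [Zoe admires]] (required: (t → (e → e))): [[quickly cat] [dog laughs]] is e, which is not a function with range (t → (e → e)); hence [Zoe admires] is the functor — type (e → (t → (e → e))).
At [Zoe admires] (required: (e → (t → (e → e)))): admires is e, which is not a function with range (e → (t → (e → e))); hence Zoe is the functor — type (e → (e → (t → (e → e)))).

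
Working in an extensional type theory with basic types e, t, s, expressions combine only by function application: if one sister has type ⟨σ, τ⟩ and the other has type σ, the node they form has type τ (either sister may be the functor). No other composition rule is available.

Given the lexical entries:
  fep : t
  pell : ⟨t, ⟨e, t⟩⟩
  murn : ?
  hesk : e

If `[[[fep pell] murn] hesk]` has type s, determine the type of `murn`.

For [[[fep pell] murn] hesk] to have type s with hesk of type e, [[fep pell] murn] must be the function: [[fep pell] murn] : ⟨e, s⟩.
For [[fep pell] murn] to have type ⟨e, s⟩ with [fep pell] of type ⟨e, t⟩, murn must be the function: murn : ⟨⟨e, t⟩, ⟨e, s⟩⟩.

⟨⟨e, t⟩, ⟨e, s⟩⟩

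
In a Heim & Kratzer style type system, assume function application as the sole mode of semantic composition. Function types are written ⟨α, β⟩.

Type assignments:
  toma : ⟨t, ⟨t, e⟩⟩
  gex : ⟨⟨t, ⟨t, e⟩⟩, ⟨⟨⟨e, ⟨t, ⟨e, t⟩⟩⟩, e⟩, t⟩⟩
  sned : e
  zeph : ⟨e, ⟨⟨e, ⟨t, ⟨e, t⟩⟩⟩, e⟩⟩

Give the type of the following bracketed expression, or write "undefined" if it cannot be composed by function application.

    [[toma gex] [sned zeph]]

[toma gex] — gex of type ⟨⟨t, ⟨t, e⟩⟩, ⟨⟨⟨e, ⟨t, ⟨e, t⟩⟩⟩, e⟩, t⟩⟩ combines with toma of type ⟨t, ⟨t, e⟩⟩: type ⟨⟨⟨e, ⟨t, ⟨e, t⟩⟩⟩, e⟩, t⟩.
[sned zeph] — zeph of type ⟨e, ⟨⟨e, ⟨t, ⟨e, t⟩⟩⟩, e⟩⟩ combines with sned of type e: type ⟨⟨e, ⟨t, ⟨e, t⟩⟩⟩, e⟩.
[[toma gex] [sned zeph]] — [toma gex] of type ⟨⟨⟨e, ⟨t, ⟨e, t⟩⟩⟩, e⟩, t⟩ combines with [sned zeph] of type ⟨⟨e, ⟨t, ⟨e, t⟩⟩⟩, e⟩: type t.

t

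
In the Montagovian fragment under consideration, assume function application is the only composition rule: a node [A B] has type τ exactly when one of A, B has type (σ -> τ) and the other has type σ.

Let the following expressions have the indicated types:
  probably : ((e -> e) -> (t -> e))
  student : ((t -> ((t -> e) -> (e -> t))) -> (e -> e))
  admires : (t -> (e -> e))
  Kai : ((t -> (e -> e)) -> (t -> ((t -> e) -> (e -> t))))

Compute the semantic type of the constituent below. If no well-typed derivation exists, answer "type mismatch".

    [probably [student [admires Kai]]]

[admires Kai]: Kai is ((t -> (e -> e)) -> (t -> ((t -> e) -> (e -> t)))), admires is (t -> (e -> e)); result (t -> ((t -> e) -> (e -> t))).
[student [admires Kai]]: student is ((t -> ((t -> e) -> (e -> t))) -> (e -> e)), [admires Kai] is (t -> ((t -> e) -> (e -> t))); result (e -> e).
[probably [student [admires Kai]]]: probably is ((e -> e) -> (t -> e)), [student [admires Kai]] is (e -> e); result (t -> e).

(t -> e)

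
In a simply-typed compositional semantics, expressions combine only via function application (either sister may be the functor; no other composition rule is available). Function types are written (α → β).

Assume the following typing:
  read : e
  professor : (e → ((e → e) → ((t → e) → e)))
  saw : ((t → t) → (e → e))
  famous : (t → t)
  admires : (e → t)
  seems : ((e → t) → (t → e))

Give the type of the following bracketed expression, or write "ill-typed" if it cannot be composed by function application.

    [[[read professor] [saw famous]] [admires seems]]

e

[read professor]: (e → ((e → e) → ((t → e) → e))) applied to e yields ((e → e) → ((t → e) → e)).
[saw famous]: ((t → t) → (e → e)) applied to (t → t) yields (e → e).
[[read professor] [saw famous]]: ((e → e) → ((t → e) → e)) applied to (e → e) yields ((t → e) → e).
[admires seems]: ((e → t) → (t → e)) applied to (e → t) yields (t → e).
[[[read professor] [saw famous]] [admires seems]]: ((t → e) → e) applied to (t → e) yields e.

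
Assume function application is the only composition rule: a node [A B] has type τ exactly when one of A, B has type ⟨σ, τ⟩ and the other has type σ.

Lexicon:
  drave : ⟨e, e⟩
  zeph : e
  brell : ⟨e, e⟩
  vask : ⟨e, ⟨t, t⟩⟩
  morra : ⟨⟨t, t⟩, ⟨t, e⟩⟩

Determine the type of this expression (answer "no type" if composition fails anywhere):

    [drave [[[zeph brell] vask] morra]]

no type

[zeph brell]: ⟨e, e⟩ applied to e yields e.
[[zeph brell] vask]: ⟨e, ⟨t, t⟩⟩ applied to e yields ⟨t, t⟩.
[[[zeph brell] vask] morra]: ⟨⟨t, t⟩, ⟨t, e⟩⟩ applied to ⟨t, t⟩ yields ⟨t, e⟩.
[drave [[[zeph brell] vask] morra]]: ⟨e, e⟩ and ⟨t, e⟩ cannot combine by function application — type clash.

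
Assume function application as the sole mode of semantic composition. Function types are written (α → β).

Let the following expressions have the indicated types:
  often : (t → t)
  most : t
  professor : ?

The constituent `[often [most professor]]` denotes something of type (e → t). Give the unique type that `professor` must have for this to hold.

(t → ((t → t) → (e → t)))

For [often [most professor]] to have type (e → t) with often of type (t → t), [most professor] must be the function: [most professor] : ((t → t) → (e → t)).
For [most professor] to have type ((t → t) → (e → t)) with most of type t, professor must be the function: professor : (t → ((t → t) → (e → t))).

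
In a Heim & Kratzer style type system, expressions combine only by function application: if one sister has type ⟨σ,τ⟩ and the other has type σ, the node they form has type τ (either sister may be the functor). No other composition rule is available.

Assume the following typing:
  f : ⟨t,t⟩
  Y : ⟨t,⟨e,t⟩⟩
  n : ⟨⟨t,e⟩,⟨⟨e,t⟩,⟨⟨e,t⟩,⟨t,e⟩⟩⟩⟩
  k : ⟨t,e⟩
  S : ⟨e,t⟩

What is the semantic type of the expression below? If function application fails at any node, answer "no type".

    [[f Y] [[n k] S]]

no type

[f Y]: ⟨t,t⟩ and ⟨t,⟨e,t⟩⟩ cannot combine by function application — type clash.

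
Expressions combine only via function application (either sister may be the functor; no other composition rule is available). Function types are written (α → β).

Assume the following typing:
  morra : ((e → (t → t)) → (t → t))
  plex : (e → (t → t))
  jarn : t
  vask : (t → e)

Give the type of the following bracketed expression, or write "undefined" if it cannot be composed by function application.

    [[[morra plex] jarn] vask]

e

[morra plex]: ((e → (t → t)) → (t → t)) applied to (e → (t → t)) yields (t → t).
[[morra plex] jarn]: (t → t) applied to t yields t.
[[[morra plex] jarn] vask]: (t → e) applied to t yields e.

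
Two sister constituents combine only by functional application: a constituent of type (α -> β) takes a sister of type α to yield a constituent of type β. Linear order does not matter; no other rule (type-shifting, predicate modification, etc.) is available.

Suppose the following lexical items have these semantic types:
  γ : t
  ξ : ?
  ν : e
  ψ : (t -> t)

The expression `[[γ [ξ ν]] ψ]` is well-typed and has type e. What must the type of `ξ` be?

[[γ [ξ ν]] ψ] must have type e. The sister ψ has type (t -> t); that is not a function onto e, so [γ [ξ ν]] must be the functor, of type ((t -> t) -> e).
[γ [ξ ν]] must have type ((t -> t) -> e). The sister γ has type t; that is not a function onto ((t -> t) -> e), so [ξ ν] must be the functor, of type (t -> ((t -> t) -> e)).
[ξ ν] must have type (t -> ((t -> t) -> e)). The sister ν has type e; that is not a function onto (t -> ((t -> t) -> e)), so ξ must be the functor, of type (e -> (t -> ((t -> t) -> e))).

(e -> (t -> ((t -> t) -> e)))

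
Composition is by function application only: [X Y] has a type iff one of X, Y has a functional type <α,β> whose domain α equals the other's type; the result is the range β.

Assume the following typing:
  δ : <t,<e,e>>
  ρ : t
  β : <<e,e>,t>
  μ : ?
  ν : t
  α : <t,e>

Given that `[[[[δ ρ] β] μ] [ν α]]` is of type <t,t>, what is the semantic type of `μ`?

<t,<e,<t,t>>>

At [[[[δ ρ] β] μ] [ν α]] (required: <t,t>): [ν α] is e, which is not a function with range <t,t>; hence [[[δ ρ] β] μ] is the functor — type <e,<t,t>>.
At [[[δ ρ] β] μ] (required: <e,<t,t>>): [[δ ρ] β] is t, which is not a function with range <e,<t,t>>; hence μ is the functor — type <t,<e,<t,t>>>.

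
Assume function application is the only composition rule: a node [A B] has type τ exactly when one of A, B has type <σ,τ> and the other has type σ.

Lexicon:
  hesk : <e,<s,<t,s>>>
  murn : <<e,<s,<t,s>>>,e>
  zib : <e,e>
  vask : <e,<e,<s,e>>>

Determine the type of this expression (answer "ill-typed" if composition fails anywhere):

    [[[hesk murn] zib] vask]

<e,<s,e>>

[hesk murn]: murn is <<e,<s,<t,s>>>,e>, hesk is <e,<s,<t,s>>>; result e.
[[hesk murn] zib]: zib is <e,e>, [hesk murn] is e; result e.
[[[hesk murn] zib] vask]: vask is <e,<e,<s,e>>>, [[hesk murn] zib] is e; result <e,<s,e>>.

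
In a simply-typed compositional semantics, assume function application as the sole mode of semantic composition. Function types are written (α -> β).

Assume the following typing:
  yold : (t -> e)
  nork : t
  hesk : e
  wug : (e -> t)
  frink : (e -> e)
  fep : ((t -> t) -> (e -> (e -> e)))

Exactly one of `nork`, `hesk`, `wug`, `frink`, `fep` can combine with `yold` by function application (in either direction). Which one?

nork

nork — combines: yold : (t -> e) takes nork : t as argument, giving e.
hesk : e — yold needs t; hesk needs nothing (atomic); neither fits.
wug : (e -> t) — yold needs t; wug needs e; neither fits.
frink : (e -> e) — yold needs t; frink needs e; neither fits.
fep : ((t -> t) -> (e -> (e -> e))) — yold needs t; fep needs (t -> t); neither fits.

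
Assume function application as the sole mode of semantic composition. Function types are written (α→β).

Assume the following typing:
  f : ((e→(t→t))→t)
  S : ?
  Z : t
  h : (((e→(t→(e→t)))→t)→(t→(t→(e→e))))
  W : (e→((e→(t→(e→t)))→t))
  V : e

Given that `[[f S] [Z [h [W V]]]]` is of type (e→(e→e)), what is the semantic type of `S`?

(((e→(t→t))→t)→((t→(e→e))→(e→(e→e))))

[[f S] [Z [h [W V]]]] must have type (e→(e→e)). The sister [Z [h [W V]]] has type (t→(e→e)); that is not a function onto (e→(e→e)), so [f S] must be the functor, of type ((t→(e→e))→(e→(e→e))).
[f S] must have type ((t→(e→e))→(e→(e→e))). The sister f has type ((e→(t→t))→t); that is not a function onto ((t→(e→e))→(e→(e→e))), so S must be the functor, of type (((e→(t→t))→t)→((t→(e→e))→(e→(e→e)))).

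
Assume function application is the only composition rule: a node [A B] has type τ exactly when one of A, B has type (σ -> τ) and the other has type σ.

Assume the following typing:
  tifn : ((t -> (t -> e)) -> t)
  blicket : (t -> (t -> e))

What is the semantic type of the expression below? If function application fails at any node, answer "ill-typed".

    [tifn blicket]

t

[tifn blicket]: ((t -> (t -> e)) -> t) applied to (t -> (t -> e)) yields t.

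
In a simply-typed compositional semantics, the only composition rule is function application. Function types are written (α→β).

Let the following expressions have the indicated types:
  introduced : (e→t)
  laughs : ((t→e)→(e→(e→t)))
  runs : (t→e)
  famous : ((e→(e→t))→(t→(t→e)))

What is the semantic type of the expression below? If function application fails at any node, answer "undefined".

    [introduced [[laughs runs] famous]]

[laughs runs]: laughs is ((t→e)→(e→(e→t))), runs is (t→e); result (e→(e→t)).
[[laughs runs] famous]: famous is ((e→(e→t))→(t→(t→e))), [laughs runs] is (e→(e→t)); result (t→(t→e)).
[introduced [[laughs runs] famous]]: (e→t) with (t→(t→e)) — neither is a function whose domain matches the other; composition fails here.

undefined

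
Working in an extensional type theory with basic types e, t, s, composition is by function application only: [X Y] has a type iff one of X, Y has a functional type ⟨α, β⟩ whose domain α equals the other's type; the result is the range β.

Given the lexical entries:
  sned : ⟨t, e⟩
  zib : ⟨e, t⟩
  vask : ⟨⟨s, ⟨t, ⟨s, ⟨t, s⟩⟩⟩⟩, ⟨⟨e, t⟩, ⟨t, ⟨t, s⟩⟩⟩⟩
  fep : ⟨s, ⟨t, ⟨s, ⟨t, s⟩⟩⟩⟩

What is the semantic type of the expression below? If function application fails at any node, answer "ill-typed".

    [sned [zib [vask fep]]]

At [vask fep], vask : ⟨⟨s, ⟨t, ⟨s, ⟨t, s⟩⟩⟩⟩, ⟨⟨e, t⟩, ⟨t, ⟨t, s⟩⟩⟩⟩ takes fep : ⟨s, ⟨t, ⟨s, ⟨t, s⟩⟩⟩⟩, giving ⟨⟨e, t⟩, ⟨t, ⟨t, s⟩⟩⟩.
At [zib [vask fep]], [vask fep] : ⟨⟨e, t⟩, ⟨t, ⟨t, s⟩⟩⟩ takes zib : ⟨e, t⟩, giving ⟨t, ⟨t, s⟩⟩.
[sned [zib [vask fep]]]: ⟨t, e⟩ and ⟨t, ⟨t, s⟩⟩ cannot combine by function application — type clash.

ill-typed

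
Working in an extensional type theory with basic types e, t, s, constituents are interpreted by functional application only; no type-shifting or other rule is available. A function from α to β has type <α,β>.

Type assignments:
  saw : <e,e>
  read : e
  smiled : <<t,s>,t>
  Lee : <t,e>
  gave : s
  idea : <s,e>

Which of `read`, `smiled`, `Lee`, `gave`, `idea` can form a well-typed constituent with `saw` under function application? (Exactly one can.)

read

read — combines: saw : <e,e> takes read : e as argument, giving e.
smiled : <<t,s>,t> — no; saw wants e, and smiled wants <t,s>.
Lee : <t,e> — no; saw wants e, and Lee wants t.
gave : s — no; saw wants e, and gave wants nothing (atomic).
idea : <s,e> — no; saw wants e, and idea wants s.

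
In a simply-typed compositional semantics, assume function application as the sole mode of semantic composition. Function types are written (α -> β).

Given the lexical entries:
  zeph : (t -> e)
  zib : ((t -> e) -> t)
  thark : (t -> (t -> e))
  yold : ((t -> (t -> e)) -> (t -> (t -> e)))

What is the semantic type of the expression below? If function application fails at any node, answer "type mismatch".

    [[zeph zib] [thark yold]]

At [zeph zib], zib : ((t -> e) -> t) takes zeph : (t -> e), giving t.
At [thark yold], yold : ((t -> (t -> e)) -> (t -> (t -> e))) takes thark : (t -> (t -> e)), giving (t -> (t -> e)).
At [[zeph zib] [thark yold]], [thark yold] : (t -> (t -> e)) takes [zeph zib] : t, giving (t -> e).

(t -> e)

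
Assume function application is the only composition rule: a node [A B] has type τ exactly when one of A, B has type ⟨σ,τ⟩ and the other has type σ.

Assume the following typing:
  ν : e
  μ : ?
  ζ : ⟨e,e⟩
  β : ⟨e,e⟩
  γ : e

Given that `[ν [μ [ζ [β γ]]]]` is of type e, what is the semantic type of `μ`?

At [ν [μ [ζ [β γ]]]] (required: e): ν is e, which is not a function with range e; hence [μ [ζ [β γ]]] is the functor — type ⟨e,e⟩.
At [μ [ζ [β γ]]] (required: ⟨e,e⟩): [ζ [β γ]] is e, which is not a function with range ⟨e,e⟩; hence μ is the functor — type ⟨e,⟨e,e⟩⟩.

⟨e,⟨e,e⟩⟩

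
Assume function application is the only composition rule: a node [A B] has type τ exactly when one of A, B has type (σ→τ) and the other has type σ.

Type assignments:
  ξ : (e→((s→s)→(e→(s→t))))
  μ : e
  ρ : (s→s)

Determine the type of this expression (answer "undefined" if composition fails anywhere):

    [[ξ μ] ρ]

[ξ μ]: (e→((s→s)→(e→(s→t)))) applied to e yields ((s→s)→(e→(s→t))).
[[ξ μ] ρ]: ((s→s)→(e→(s→t))) applied to (s→s) yields (e→(s→t)).

(e→(s→t))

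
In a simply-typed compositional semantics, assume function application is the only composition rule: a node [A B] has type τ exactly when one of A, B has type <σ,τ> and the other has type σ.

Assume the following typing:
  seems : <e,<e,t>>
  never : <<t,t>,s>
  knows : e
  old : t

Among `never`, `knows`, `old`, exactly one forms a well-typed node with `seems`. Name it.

never : <<t,t>,s> — seems needs e; never needs <t,t>; neither fits.
knows — combines: seems : <e,<e,t>> takes knows : e as argument, giving <e,t>.
old : t — seems needs e; old needs nothing (atomic); neither fits.

knows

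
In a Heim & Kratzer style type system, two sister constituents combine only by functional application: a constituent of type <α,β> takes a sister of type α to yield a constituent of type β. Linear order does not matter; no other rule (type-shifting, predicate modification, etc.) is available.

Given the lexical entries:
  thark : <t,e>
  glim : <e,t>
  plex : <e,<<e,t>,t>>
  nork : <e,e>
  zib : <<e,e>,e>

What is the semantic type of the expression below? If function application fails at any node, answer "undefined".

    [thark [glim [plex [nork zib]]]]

[nork zib]: zib is <<e,e>,e>, nork is <e,e>; result e.
[plex [nork zib]]: plex is <e,<<e,t>,t>>, [nork zib] is e; result <<e,t>,t>.
[glim [plex [nork zib]]]: [plex [nork zib]] is <<e,t>,t>, glim is <e,t>; result t.
[thark [glim [plex [nork zib]]]]: thark is <t,e>, [glim [plex [nork zib]]] is t; result e.

e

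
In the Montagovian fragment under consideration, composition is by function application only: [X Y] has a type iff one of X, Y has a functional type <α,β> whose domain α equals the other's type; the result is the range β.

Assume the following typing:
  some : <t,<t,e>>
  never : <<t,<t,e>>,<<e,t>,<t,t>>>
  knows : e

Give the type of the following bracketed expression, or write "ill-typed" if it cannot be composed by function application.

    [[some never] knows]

ill-typed

At [some never], never : <<t,<t,e>>,<<e,t>,<t,t>>> takes some : <t,<t,e>>, giving <<e,t>,<t,t>>.
[[some never] knows]: <<e,t>,<t,t>> and e cannot combine by function application — type clash.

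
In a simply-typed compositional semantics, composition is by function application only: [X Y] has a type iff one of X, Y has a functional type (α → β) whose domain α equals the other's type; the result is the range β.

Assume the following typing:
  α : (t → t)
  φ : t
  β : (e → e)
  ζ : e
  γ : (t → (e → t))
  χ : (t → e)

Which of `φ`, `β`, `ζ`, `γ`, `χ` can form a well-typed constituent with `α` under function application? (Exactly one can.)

φ

φ — combines: α : (t → t) takes φ : t as argument, giving t.
β : (e → e) — α needs t; β needs e; neither fits.
ζ : e — α needs t; ζ needs nothing (atomic); neither fits.
γ : (t → (e → t)) — α needs t; γ needs t; neither fits.
χ : (t → e) — α needs t; χ needs t; neither fits.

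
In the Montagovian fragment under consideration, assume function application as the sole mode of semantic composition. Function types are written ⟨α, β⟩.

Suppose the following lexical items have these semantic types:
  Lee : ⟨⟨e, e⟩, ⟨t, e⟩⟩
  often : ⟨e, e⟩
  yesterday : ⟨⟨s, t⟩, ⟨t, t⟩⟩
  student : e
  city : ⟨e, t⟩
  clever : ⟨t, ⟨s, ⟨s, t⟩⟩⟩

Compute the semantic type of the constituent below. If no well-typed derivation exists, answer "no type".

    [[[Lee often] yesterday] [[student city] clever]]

At [Lee often], Lee : ⟨⟨e, e⟩, ⟨t, e⟩⟩ takes often : ⟨e, e⟩, giving ⟨t, e⟩.
[[Lee often] yesterday]: ⟨t, e⟩ and ⟨⟨s, t⟩, ⟨t, t⟩⟩ cannot combine by function application — type clash.

no type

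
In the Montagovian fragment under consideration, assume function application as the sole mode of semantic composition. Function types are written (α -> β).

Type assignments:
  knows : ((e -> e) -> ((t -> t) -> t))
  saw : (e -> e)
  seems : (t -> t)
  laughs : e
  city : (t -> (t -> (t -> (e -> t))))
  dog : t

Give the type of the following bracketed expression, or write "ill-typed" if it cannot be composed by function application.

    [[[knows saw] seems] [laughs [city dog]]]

ill-typed

[knows saw]: functor knows : ((e -> e) -> ((t -> t) -> t)), argument saw : (e -> e); result ((t -> t) -> t).
[[knows saw] seems]: functor [knows saw] : ((t -> t) -> t), argument seems : (t -> t); result t.
[city dog]: functor city : (t -> (t -> (t -> (e -> t)))), argument dog : t; result (t -> (t -> (e -> t))).
[laughs [city dog]]: e with (t -> (t -> (e -> t))) — neither is a function whose domain matches the other; composition fails here.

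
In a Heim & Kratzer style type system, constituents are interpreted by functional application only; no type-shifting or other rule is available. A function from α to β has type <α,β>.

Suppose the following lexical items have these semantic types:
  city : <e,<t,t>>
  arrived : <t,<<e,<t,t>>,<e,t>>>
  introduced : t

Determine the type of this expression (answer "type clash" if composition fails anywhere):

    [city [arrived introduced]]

<e,t>

At [arrived introduced], arrived : <t,<<e,<t,t>>,<e,t>>> takes introduced : t, giving <<e,<t,t>>,<e,t>>.
At [city [arrived introduced]], [arrived introduced] : <<e,<t,t>>,<e,t>> takes city : <e,<t,t>>, giving <e,t>.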